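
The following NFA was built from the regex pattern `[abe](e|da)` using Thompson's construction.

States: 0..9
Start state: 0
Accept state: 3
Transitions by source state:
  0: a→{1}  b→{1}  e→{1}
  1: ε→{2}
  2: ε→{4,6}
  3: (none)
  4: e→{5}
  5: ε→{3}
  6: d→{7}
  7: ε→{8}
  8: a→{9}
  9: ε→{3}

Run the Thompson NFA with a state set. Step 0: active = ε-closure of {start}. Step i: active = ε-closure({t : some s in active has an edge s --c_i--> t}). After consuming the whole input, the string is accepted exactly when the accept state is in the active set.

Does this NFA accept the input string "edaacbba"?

Answer: REJECT

Trace:
S₀ = ε-closure({0}) = {0}
'e' @ 1: {1,2,4,6}
'd' @ 2: {7,8}
'a' @ 3: {3,9}  ✓accept
'a' @ 4: {}  — dead — no transitions
rest 'cbba' ignored (set empty)
final: {}; accept 3 not in set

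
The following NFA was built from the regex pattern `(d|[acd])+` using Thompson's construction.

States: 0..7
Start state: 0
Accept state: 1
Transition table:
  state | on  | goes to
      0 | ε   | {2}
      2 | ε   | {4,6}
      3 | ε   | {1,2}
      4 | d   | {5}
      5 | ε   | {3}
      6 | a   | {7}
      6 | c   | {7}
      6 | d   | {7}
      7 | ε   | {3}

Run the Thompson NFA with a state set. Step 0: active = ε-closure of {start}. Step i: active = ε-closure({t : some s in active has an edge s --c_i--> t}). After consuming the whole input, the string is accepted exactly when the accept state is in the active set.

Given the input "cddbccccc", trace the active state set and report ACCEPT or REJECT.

start: ε-closure({0}) = {0,2,4,6}
'c' @ 1: {1,2,3,4,6,7}  [accepting]
'd' @ 2: {1,2,3,4,5,6,7}  [accepting]
'd' @ 3: {1,2,3,4,5,6,7}  [accepting]
'b' @ 4: {}  — dead — no transitions
rest 'ccccc' ignored (set empty)
after full input: {}  (accept=1 not in)

Answer: REJECT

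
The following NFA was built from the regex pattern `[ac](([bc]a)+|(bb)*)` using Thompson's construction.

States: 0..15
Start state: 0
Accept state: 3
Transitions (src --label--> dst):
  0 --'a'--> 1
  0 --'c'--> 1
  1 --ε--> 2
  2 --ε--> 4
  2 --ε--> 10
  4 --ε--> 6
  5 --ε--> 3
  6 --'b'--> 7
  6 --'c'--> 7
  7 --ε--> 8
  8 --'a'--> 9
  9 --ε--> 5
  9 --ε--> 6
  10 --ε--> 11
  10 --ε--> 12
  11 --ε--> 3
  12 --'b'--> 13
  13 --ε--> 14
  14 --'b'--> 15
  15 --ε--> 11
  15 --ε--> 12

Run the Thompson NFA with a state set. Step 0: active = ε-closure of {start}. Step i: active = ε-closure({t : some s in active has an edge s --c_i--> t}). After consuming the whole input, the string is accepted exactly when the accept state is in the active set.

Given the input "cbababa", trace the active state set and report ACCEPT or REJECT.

start: ε-closure({0}) = {0}
'c' @ 1: {1,2,3,4,6,10,11,12}  (accept∈set)
'b' @ 2: {7,8,13,14}
'a' @ 3: {3,5,6,9}  (accept∈set)
'b' @ 4: {7,8}
'a' @ 5: {3,5,6,9}  (accept∈set)
'b' @ 6: {7,8}
'a' @ 7: {3,5,6,9}  (accept∈set)
final: {3,5,6,9}; accept 3 in set

Answer: ACCEPT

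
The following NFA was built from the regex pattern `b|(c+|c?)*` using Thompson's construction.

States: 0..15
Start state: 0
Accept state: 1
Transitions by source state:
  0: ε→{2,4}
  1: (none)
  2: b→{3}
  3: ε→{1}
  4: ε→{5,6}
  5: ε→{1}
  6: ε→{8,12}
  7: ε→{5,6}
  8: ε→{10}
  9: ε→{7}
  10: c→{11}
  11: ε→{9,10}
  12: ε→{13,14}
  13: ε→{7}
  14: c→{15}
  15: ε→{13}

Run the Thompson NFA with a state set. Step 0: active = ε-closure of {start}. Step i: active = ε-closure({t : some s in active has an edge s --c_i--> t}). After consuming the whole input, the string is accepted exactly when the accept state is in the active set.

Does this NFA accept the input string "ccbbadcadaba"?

S₀ = ε-closure({0}) = {0,1,2,4,5,6,7,8,10,12,13,14}
'c' @ 1: {1,5,6,7,8,9,10,11,12,13,14,15}  ✓accept
'c' @ 2: {1,5,6,7,8,9,10,11,12,13,14,15}  ✓accept
'b' @ 3: {}  — no active states
rest 'badcadaba' ignored (set empty)
end set {} — state 1 not in

Answer: REJECT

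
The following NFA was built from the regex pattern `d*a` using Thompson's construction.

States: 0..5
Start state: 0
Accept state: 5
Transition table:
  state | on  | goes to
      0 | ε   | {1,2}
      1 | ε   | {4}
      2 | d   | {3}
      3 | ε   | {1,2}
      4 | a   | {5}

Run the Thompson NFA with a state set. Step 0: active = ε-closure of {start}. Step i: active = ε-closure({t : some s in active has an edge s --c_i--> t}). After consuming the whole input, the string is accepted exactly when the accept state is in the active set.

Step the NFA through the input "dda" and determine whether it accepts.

Answer: ACCEPT

Steps:
initial (ε-close {0}): {0,1,2,4}
'd' @ 1: {1,2,3,4}
'd' @ 2: {1,2,3,4}
'a' @ 3: {5}  (accept∈set)
final: {5}; accept 5 in set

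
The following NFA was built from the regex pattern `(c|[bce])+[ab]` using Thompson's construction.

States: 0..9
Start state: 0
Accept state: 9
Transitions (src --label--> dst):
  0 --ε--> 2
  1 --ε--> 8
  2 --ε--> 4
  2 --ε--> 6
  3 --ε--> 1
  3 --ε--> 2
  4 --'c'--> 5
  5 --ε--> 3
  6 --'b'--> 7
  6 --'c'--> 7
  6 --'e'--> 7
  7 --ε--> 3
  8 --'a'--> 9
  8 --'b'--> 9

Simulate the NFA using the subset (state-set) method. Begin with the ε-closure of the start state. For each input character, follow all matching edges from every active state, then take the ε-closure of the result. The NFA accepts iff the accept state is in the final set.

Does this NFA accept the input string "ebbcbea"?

start: ε-closure({0}) = {0,2,4,6}
'e' @ 1: {1,2,3,4,6,7,8}
'b' @ 2: {1,2,3,4,6,7,8,9}  (accept∈set)
'b' @ 3: {1,2,3,4,6,7,8,9}  (accept∈set)
'c' @ 4: {1,2,3,4,5,6,7,8}
'b' @ 5: {1,2,3,4,6,7,8,9}  (accept∈set)
'e' @ 6: {1,2,3,4,6,7,8}
'a' @ 7: {9}  (accept∈set)
final: {9}; accept 9 in set

Answer: ACCEPT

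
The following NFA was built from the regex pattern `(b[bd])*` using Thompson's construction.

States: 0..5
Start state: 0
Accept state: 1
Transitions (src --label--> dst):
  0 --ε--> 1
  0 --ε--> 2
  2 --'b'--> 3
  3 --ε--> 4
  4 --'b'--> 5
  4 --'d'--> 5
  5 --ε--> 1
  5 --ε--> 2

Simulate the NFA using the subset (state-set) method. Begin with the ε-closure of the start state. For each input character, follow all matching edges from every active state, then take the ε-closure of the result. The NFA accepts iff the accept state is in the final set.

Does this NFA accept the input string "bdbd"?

Answer: ACCEPT

Trace:
S₀ = ε-closure({0}) = {0,1,2}
'b' @ 1: {3,4}
'd' @ 2: {1,2,5}  (accept∈set)
'b' @ 3: {3,4}
'd' @ 4: {1,2,5}  (accept∈set)
after full input: {1,2,5}  (accept=1 in)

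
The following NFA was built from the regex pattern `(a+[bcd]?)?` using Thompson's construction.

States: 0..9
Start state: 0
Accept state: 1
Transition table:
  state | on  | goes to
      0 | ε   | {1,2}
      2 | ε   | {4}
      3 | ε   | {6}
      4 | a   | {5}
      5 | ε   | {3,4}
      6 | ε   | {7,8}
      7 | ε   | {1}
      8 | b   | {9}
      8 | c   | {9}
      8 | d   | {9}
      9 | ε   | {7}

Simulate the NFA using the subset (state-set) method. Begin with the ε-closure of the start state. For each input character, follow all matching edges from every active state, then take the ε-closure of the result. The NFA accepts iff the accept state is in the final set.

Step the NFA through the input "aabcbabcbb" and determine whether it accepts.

Answer: REJECT

Trace:
S₀ = ε-closure({0}) = {0,1,2,4}
'a' @ 1: {1,3,4,5,6,7,8}  (accept∈set)
'a' @ 2: {1,3,4,5,6,7,8}  (accept∈set)
'b' @ 3: {1,7,9}  (accept∈set)
'c' @ 4: {}  — state set empty
rest 'babcbb' ignored (set empty)
end set {} — state 1 not in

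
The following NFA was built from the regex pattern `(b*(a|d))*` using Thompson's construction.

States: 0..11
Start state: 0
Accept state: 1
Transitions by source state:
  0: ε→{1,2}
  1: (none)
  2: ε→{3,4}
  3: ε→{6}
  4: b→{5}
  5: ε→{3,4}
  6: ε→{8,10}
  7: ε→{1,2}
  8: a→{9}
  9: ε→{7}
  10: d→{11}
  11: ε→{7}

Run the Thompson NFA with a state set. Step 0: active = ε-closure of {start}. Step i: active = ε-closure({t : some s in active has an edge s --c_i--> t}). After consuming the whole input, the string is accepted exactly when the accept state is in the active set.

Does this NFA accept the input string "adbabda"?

S₀ = ε-closure({0}) = {0,1,2,3,4,6,8,10}
'a' @ 1: {1,2,3,4,6,7,8,9,10}  ✓accept
'd' @ 2: {1,2,3,4,6,7,8,10,11}  ✓accept
'b' @ 3: {3,4,5,6,8,10}
'a' @ 4: {1,2,3,4,6,7,8,9,10}  ✓accept
'b' @ 5: {3,4,5,6,8,10}
'd' @ 6: {1,2,3,4,6,7,8,10,11}  ✓accept
'a' @ 7: {1,2,3,4,6,7,8,9,10}  ✓accept
final: {1,2,3,4,6,7,8,9,10}; accept 1 in set

Answer: ACCEPT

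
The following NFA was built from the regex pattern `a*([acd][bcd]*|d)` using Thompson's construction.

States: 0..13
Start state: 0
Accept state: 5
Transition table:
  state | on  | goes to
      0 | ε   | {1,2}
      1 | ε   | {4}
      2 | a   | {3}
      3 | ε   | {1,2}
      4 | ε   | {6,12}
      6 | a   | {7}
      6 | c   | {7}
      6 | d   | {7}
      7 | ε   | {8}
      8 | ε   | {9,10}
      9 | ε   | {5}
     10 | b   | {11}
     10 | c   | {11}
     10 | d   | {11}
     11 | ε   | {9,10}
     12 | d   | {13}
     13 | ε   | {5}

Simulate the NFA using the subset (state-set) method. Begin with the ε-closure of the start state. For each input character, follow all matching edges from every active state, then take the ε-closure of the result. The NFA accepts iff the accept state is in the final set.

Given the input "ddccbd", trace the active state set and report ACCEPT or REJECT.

initial (ε-close {0}): {0,1,2,4,6,12}
'd' @ 1: {5,7,8,9,10,13}  [accepting]
'd' @ 2: {5,9,10,11}  [accepting]
'c' @ 3: {5,9,10,11}  [accepting]
'c' @ 4: {5,9,10,11}  [accepting]
'b' @ 5: {5,9,10,11}  [accepting]
'd' @ 6: {5,9,10,11}  [accepting]
end set {5,9,10,11} — state 5 in

Answer: ACCEPT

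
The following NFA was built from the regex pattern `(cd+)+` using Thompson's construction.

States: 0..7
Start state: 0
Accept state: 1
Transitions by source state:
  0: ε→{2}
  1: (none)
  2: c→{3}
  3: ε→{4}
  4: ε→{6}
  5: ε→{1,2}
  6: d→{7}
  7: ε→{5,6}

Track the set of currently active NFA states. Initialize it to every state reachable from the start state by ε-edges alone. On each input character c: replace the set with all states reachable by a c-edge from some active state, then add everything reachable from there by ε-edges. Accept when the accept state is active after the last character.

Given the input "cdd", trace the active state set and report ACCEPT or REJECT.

start: ε-closure({0}) = {0,2}
'c' @ 1: {3,4,6}
'd' @ 2: {1,2,5,6,7}  ✓accept
'd' @ 3: {1,2,5,6,7}  ✓accept
end set {1,2,5,6,7} — state 1 in

Answer: ACCEPT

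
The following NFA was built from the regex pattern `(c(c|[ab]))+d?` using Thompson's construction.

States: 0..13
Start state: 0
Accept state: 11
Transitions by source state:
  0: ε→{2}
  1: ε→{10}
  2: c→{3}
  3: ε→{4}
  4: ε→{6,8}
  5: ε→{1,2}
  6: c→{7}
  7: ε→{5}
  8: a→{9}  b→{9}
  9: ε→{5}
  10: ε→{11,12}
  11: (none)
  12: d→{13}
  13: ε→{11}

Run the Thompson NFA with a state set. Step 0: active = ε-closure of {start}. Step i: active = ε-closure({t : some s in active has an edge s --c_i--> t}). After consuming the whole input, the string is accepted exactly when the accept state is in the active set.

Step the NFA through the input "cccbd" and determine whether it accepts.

Answer: ACCEPT

Derivation:
start: ε-closure({0}) = {0,2}
'c' @ 1: {3,4,6,8}
'c' @ 2: {1,2,5,7,10,11,12}  [accepting]
'c' @ 3: {3,4,6,8}
'b' @ 4: {1,2,5,9,10,11,12}  [accepting]
'd' @ 5: {11,13}  [accepting]
after full input: {11,13}  (accept=11 in)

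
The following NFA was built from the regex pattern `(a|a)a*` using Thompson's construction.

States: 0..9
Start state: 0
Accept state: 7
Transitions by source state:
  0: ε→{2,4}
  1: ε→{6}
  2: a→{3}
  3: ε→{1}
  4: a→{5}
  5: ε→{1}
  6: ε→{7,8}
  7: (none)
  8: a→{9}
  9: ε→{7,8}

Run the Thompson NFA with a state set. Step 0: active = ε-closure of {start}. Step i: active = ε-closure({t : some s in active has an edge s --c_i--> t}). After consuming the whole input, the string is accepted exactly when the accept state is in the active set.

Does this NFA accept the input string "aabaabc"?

Answer: REJECT

Derivation:
start: ε-closure({0}) = {0,2,4}
'a' @ 1: {1,3,5,6,7,8}  ✓accept
'a' @ 2: {7,8,9}  ✓accept
'b' @ 3: {}  — dead — no transitions
rest 'aabc' ignored (set empty)
end set {} — state 7 not in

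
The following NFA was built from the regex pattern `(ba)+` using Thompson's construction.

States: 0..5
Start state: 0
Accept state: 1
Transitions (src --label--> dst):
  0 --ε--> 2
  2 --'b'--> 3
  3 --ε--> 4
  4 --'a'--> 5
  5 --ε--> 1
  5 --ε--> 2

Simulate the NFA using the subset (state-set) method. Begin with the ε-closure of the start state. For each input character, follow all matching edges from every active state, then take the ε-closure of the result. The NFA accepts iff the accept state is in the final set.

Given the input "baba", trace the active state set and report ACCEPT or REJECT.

Answer: ACCEPT

Trace:
start: ε-closure({0}) = {0,2}
'b' @ 1: {3,4}
'a' @ 2: {1,2,5}  [accepting]
'b' @ 3: {3,4}
'a' @ 4: {1,2,5}  [accepting]
final: {1,2,5}; accept 1 in set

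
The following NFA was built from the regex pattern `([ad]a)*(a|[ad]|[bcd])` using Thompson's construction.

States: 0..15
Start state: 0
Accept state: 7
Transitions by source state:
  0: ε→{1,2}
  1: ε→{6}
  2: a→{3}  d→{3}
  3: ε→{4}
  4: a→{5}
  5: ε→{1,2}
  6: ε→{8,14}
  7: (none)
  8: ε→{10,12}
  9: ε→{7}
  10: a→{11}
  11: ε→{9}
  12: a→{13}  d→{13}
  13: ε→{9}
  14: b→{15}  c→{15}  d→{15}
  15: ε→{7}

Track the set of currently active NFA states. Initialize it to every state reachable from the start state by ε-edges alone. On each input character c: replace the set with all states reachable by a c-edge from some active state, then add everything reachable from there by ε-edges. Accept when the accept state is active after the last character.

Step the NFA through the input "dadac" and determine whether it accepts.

S₀ = ε-closure({0}) = {0,1,2,6,8,10,12,14}
'd' @ 1: {3,4,7,9,13,15}  ✓accept
'a' @ 2: {1,2,5,6,8,10,12,14}
'd' @ 3: {3,4,7,9,13,15}  ✓accept
'a' @ 4: {1,2,5,6,8,10,12,14}
'c' @ 5: {7,15}  ✓accept
final: {7,15}; accept 7 in set

Answer: ACCEPT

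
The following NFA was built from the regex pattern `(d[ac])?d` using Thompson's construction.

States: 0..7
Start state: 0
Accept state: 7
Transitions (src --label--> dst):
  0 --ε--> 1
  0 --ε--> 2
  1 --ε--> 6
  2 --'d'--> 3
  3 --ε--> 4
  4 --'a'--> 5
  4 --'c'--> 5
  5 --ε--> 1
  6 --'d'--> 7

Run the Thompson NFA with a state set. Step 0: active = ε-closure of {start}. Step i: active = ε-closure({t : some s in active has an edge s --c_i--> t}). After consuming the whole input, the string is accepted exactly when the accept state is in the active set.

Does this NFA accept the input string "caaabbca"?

Answer: REJECT

Derivation:
S₀ = ε-closure({0}) = {0,1,2,6}
'c' @ 1: {}  — dead — no transitions
rest 'aaabbca' ignored (set empty)
end set {} — state 7 not in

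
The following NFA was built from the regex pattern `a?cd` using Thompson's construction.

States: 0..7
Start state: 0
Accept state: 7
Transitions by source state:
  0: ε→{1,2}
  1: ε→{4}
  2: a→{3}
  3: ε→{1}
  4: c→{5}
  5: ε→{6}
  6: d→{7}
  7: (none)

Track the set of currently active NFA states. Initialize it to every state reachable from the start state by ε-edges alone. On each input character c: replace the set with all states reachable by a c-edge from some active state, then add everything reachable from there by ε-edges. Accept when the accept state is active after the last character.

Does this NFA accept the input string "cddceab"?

Answer: REJECT

Derivation:
initial (ε-close {0}): {0,1,2,4}
'c' @ 1: {5,6}
'd' @ 2: {7}  [accepting]
'd' @ 3: {}  — state set empty
rest 'ceab' ignored (set empty)
end set {} — state 7 not in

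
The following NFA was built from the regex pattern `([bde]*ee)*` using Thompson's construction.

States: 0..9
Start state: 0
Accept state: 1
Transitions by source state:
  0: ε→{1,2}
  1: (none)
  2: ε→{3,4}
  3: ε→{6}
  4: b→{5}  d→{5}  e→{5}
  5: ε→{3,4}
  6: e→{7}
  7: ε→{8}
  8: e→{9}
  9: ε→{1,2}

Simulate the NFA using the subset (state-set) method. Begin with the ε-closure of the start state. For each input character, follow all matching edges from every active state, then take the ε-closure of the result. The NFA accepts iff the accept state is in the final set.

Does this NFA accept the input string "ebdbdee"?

Answer: ACCEPT

Derivation:
start: ε-closure({0}) = {0,1,2,3,4,6}
'e' @ 1: {3,4,5,6,7,8}
'b' @ 2: {3,4,5,6}
'd' @ 3: {3,4,5,6}
'b' @ 4: {3,4,5,6}
'd' @ 5: {3,4,5,6}
'e' @ 6: {3,4,5,6,7,8}
'e' @ 7: {1,2,3,4,5,6,7,8,9}  ✓accept
after full input: {1,2,3,4,5,6,7,8,9}  (accept=1 in)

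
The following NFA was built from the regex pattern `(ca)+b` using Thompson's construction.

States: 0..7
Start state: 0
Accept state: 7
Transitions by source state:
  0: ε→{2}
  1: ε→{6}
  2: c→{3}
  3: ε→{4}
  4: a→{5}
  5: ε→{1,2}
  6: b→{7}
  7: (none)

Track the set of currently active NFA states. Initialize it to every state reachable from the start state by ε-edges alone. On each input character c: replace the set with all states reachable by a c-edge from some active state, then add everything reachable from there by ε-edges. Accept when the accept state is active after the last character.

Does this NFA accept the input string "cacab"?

Answer: ACCEPT

Steps:
initial (ε-close {0}): {0,2}
'c' @ 1: {3,4}
'a' @ 2: {1,2,5,6}
'c' @ 3: {3,4}
'a' @ 4: {1,2,5,6}
'b' @ 5: {7}  ✓accept
end set {7} — state 7 in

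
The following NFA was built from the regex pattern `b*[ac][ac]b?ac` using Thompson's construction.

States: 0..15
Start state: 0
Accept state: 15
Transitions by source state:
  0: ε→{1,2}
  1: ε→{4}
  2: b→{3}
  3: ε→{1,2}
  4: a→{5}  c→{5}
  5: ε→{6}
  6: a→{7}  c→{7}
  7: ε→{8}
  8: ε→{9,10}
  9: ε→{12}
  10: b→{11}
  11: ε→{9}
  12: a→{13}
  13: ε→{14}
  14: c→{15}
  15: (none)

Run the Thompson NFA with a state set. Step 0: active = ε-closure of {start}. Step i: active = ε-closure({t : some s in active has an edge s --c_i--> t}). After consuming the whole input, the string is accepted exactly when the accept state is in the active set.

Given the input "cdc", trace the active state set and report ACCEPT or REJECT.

Answer: REJECT

Trace:
start: ε-closure({0}) = {0,1,2,4}
'c' @ 1: {5,6}
'd' @ 2: {}  — state set empty
rest 'c' ignored (set empty)
final: {}; accept 15 not in set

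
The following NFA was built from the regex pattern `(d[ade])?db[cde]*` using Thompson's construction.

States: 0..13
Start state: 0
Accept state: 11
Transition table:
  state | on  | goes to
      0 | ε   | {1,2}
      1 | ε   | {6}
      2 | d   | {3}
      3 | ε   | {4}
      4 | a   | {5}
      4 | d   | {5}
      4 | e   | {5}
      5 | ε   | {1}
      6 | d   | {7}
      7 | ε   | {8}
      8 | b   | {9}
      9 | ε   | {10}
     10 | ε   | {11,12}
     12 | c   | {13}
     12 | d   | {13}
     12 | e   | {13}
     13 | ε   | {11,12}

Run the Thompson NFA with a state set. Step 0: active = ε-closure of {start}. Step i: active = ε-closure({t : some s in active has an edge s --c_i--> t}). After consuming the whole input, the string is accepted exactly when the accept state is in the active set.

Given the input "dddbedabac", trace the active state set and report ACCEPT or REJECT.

Answer: REJECT

Trace:
start: ε-closure({0}) = {0,1,2,6}
'd' @ 1: {3,4,7,8}
'd' @ 2: {1,5,6}
'd' @ 3: {7,8}
'b' @ 4: {9,10,11,12}  (accept∈set)
'e' @ 5: {11,12,13}  (accept∈set)
'd' @ 6: {11,12,13}  (accept∈set)
'a' @ 7: {}  — state set empty
rest 'bac' ignored (set empty)
end set {} — state 11 not in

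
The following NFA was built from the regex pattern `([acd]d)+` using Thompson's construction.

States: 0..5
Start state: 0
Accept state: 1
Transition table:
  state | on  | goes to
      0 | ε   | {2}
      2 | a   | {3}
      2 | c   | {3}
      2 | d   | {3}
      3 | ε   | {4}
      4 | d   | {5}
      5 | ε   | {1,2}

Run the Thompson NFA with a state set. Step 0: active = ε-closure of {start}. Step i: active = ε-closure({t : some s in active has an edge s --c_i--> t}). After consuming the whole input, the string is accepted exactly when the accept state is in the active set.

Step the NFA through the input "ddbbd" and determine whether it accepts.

Answer: REJECT

Derivation:
S₀ = ε-closure({0}) = {0,2}
'd' @ 1: {3,4}
'd' @ 2: {1,2,5}  [accepting]
'b' @ 3: {}  — state set empty
rest 'bd' ignored (set empty)
final: {}; accept 1 not in set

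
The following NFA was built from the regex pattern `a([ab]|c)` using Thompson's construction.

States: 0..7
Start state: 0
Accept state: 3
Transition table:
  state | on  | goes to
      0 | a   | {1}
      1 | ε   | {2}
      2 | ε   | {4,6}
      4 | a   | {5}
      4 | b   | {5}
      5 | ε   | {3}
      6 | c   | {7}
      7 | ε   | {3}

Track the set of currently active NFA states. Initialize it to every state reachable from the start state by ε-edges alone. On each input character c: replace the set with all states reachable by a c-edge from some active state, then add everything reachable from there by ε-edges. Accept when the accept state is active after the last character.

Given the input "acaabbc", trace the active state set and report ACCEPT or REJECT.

S₀ = ε-closure({0}) = {0}
'a' @ 1: {1,2,4,6}
'c' @ 2: {3,7}  [accepting]
'a' @ 3: {}  — dead — no transitions
rest 'abbc' ignored (set empty)
after full input: {}  (accept=3 not in)

Answer: REJECT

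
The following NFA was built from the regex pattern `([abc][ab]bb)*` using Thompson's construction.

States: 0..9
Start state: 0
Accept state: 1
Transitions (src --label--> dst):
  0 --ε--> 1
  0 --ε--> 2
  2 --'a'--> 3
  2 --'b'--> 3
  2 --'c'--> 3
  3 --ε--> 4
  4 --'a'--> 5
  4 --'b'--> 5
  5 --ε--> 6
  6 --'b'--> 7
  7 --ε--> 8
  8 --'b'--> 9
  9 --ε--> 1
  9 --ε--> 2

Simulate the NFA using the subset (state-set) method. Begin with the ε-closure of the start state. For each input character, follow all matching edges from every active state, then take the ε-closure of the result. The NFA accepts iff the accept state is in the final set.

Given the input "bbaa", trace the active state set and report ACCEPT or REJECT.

Answer: REJECT

Steps:
start: ε-closure({0}) = {0,1,2}
'b' @ 1: {3,4}
'b' @ 2: {5,6}
'a' @ 3: {}  — dead — no transitions
rest 'a' ignored (set empty)
final: {}; accept 1 not in set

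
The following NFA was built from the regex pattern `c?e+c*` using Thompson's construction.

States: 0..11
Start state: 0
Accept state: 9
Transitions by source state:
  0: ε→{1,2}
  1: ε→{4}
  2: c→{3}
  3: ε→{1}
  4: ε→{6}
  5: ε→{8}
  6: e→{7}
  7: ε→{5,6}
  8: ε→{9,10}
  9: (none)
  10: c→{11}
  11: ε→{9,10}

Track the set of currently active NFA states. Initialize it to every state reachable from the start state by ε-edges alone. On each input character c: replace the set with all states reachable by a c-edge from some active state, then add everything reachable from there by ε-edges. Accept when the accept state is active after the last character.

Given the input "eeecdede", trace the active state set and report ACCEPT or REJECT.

S₀ = ε-closure({0}) = {0,1,2,4,6}
'e' @ 1: {5,6,7,8,9,10}  ✓accept
'e' @ 2: {5,6,7,8,9,10}  ✓accept
'e' @ 3: {5,6,7,8,9,10}  ✓accept
'c' @ 4: {9,10,11}  ✓accept
'd' @ 5: {}  — dead — no transitions
rest 'ede' ignored (set empty)
final: {}; accept 9 not in set

Answer: REJECT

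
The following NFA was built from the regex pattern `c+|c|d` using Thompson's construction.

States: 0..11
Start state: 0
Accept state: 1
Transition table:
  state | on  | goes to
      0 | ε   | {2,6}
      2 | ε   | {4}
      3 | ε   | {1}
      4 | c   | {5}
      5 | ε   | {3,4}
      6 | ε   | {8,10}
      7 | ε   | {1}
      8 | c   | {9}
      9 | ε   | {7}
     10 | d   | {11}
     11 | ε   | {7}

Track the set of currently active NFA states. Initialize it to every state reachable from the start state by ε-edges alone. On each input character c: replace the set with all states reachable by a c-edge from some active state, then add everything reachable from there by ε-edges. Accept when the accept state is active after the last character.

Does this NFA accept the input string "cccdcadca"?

Answer: REJECT

Trace:
initial (ε-close {0}): {0,2,4,6,8,10}
'c' @ 1: {1,3,4,5,7,9}  (accept∈set)
'c' @ 2: {1,3,4,5}  (accept∈set)
'c' @ 3: {1,3,4,5}  (accept∈set)
'd' @ 4: {}  — dead — no transitions
rest 'cadca' ignored (set empty)
after full input: {}  (accept=1 not in)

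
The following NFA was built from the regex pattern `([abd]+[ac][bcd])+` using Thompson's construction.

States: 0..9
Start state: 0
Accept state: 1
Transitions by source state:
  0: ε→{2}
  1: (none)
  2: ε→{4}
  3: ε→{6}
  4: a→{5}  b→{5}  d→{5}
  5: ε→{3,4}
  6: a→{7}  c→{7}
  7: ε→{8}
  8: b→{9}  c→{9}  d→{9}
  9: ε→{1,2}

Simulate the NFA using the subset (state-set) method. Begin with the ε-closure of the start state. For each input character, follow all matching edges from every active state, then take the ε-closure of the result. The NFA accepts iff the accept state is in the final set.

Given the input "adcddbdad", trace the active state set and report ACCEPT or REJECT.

start: ε-closure({0}) = {0,2,4}
'a' @ 1: {3,4,5,6}
'd' @ 2: {3,4,5,6}
'c' @ 3: {7,8}
'd' @ 4: {1,2,4,9}  [accepting]
'd' @ 5: {3,4,5,6}
'b' @ 6: {3,4,5,6}
'd' @ 7: {3,4,5,6}
'a' @ 8: {3,4,5,6,7,8}
'd' @ 9: {1,2,3,4,5,6,9}  [accepting]
after full input: {1,2,3,4,5,6,9}  (accept=1 in)

Answer: ACCEPT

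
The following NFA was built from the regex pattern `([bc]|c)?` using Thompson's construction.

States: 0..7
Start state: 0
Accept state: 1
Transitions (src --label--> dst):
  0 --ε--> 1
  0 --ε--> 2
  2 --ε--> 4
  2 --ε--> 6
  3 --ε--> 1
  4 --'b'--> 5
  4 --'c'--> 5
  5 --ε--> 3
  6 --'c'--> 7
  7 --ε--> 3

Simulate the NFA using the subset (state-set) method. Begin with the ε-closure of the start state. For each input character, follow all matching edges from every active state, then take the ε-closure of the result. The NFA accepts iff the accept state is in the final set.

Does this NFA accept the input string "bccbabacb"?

start: ε-closure({0}) = {0,1,2,4,6}
'b' @ 1: {1,3,5}  (accept∈set)
'c' @ 2: {}  — state set empty
rest 'cbabacb' ignored (set empty)
end set {} — state 1 not in

Answer: REJECT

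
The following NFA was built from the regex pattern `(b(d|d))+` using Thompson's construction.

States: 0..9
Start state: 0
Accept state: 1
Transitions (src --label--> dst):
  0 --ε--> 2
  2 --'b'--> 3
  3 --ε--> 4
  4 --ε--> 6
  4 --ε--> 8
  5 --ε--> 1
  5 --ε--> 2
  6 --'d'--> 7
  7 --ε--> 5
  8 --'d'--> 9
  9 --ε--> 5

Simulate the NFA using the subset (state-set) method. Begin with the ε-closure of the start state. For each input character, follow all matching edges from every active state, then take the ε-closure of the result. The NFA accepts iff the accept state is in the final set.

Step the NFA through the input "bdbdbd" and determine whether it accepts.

start: ε-closure({0}) = {0,2}
'b' @ 1: {3,4,6,8}
'd' @ 2: {1,2,5,7,9}  ✓accept
'b' @ 3: {3,4,6,8}
'd' @ 4: {1,2,5,7,9}  ✓accept
'b' @ 5: {3,4,6,8}
'd' @ 6: {1,2,5,7,9}  ✓accept
after full input: {1,2,5,7,9}  (accept=1 in)

Answer: ACCEPT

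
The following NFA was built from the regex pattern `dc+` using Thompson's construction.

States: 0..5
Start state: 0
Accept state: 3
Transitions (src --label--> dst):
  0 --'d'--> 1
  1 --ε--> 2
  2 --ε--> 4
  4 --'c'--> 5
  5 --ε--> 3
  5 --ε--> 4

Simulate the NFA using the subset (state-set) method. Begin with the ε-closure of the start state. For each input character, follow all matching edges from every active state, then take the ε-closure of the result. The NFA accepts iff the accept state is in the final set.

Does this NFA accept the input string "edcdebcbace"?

initial (ε-close {0}): {0}
'e' @ 1: {}  — dead — no transitions
rest 'dcdebcbace' ignored (set empty)
final: {}; accept 3 not in set

Answer: REJECT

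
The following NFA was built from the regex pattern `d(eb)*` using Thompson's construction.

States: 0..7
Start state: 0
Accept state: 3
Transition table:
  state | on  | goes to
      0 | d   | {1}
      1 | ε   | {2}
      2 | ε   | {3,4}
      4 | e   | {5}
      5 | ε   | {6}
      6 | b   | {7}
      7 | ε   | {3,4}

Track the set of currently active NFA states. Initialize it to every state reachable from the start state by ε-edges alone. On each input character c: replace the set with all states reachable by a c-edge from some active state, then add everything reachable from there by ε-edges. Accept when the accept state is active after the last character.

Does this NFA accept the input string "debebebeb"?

initial (ε-close {0}): {0}
'd' @ 1: {1,2,3,4}  [accepting]
'e' @ 2: {5,6}
'b' @ 3: {3,4,7}  [accepting]
'e' @ 4: {5,6}
'b' @ 5: {3,4,7}  [accepting]
'e' @ 6: {5,6}
'b' @ 7: {3,4,7}  [accepting]
'e' @ 8: {5,6}
'b' @ 9: {3,4,7}  [accepting]
after full input: {3,4,7}  (accept=3 in)

Answer: ACCEPT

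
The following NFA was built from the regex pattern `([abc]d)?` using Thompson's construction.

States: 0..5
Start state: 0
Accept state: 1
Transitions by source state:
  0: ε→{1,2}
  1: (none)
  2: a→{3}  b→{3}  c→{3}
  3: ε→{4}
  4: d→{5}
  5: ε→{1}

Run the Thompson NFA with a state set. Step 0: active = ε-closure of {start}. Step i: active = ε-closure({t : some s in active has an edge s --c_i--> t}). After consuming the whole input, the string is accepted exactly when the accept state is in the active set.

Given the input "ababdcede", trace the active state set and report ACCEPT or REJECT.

start: ε-closure({0}) = {0,1,2}
'a' @ 1: {3,4}
'b' @ 2: {}  — dead — no transitions
rest 'abdcede' ignored (set empty)
after full input: {}  (accept=1 not in)

Answer: REJECT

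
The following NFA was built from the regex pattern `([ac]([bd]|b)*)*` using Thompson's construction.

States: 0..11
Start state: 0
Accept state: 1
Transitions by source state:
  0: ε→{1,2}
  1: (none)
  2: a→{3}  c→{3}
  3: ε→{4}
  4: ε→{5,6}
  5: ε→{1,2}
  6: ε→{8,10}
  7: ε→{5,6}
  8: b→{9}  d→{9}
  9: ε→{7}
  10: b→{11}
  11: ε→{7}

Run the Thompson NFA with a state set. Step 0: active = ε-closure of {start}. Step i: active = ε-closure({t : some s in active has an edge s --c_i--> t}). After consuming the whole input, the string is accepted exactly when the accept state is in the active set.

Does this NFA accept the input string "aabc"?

Answer: ACCEPT

Steps:
initial (ε-close {0}): {0,1,2}
'a' @ 1: {1,2,3,4,5,6,8,10}  [accepting]
'a' @ 2: {1,2,3,4,5,6,8,10}  [accepting]
'b' @ 3: {1,2,5,6,7,8,9,10,11}  [accepting]
'c' @ 4: {1,2,3,4,5,6,8,10}  [accepting]
final: {1,2,3,4,5,6,8,10}; accept 1 in set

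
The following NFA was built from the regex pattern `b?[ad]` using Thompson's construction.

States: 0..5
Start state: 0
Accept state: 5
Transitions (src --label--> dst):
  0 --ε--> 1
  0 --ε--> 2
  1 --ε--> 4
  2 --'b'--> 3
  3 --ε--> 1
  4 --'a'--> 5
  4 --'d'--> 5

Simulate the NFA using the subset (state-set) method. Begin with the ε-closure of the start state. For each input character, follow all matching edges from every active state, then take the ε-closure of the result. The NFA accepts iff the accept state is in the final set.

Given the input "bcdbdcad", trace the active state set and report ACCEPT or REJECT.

Answer: REJECT

Trace:
initial (ε-close {0}): {0,1,2,4}
'b' @ 1: {1,3,4}
'c' @ 2: {}  — state set empty
rest 'dbdcad' ignored (set empty)
end set {} — state 5 not in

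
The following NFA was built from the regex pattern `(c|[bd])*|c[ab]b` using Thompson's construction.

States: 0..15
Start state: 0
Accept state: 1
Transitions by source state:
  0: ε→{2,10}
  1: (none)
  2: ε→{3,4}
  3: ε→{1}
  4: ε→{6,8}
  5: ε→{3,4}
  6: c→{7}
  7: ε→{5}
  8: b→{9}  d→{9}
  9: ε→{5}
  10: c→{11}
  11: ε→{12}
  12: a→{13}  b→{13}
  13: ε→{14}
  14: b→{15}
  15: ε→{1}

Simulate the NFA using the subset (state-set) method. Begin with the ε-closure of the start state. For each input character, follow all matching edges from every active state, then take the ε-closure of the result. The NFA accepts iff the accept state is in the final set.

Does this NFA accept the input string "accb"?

S₀ = ε-closure({0}) = {0,1,2,3,4,6,8,10}
'a' @ 1: {}  — no active states
rest 'ccb' ignored (set empty)
end set {} — state 1 not in

Answer: REJECT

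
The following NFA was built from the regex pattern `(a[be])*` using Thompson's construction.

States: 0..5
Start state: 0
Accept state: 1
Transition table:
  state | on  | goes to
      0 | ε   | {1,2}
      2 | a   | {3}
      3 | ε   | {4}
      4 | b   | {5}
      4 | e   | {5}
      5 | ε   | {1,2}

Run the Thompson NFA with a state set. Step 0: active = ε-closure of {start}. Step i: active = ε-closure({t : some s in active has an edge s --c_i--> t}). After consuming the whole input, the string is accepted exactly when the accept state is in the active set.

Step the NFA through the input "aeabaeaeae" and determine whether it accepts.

initial (ε-close {0}): {0,1,2}
'a' @ 1: {3,4}
'e' @ 2: {1,2,5}  [accepting]
'a' @ 3: {3,4}
'b' @ 4: {1,2,5}  [accepting]
'a' @ 5: {3,4}
'e' @ 6: {1,2,5}  [accepting]
'a' @ 7: {3,4}
'e' @ 8: {1,2,5}  [accepting]
'a' @ 9: {3,4}
'e' @ 10: {1,2,5}  [accepting]
after full input: {1,2,5}  (accept=1 in)

Answer: ACCEPT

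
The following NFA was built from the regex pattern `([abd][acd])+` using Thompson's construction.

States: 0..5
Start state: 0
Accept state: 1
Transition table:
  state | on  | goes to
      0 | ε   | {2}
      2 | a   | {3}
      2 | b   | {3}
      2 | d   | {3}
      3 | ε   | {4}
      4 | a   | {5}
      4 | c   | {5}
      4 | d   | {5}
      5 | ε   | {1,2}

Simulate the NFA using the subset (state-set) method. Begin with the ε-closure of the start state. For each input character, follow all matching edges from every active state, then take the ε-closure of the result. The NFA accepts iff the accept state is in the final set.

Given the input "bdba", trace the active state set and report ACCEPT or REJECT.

Answer: ACCEPT

Derivation:
S₀ = ε-closure({0}) = {0,2}
'b' @ 1: {3,4}
'd' @ 2: {1,2,5}  [accepting]
'b' @ 3: {3,4}
'a' @ 4: {1,2,5}  [accepting]
after full input: {1,2,5}  (accept=1 in)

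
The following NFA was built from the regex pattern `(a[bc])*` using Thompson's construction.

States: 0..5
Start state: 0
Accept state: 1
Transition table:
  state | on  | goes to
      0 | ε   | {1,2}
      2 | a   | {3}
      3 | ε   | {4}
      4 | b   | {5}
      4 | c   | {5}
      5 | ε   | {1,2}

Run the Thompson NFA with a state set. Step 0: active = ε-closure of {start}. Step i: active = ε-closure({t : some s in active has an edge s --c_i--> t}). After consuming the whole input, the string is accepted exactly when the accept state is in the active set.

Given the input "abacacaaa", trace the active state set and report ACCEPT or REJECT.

Answer: REJECT

Trace:
S₀ = ε-closure({0}) = {0,1,2}
'a' @ 1: {3,4}
'b' @ 2: {1,2,5}  [accepting]
'a' @ 3: {3,4}
'c' @ 4: {1,2,5}  [accepting]
'a' @ 5: {3,4}
'c' @ 6: {1,2,5}  [accepting]
'a' @ 7: {3,4}
'a' @ 8: {}  — dead — no transitions
rest 'a' ignored (set empty)
final: {}; accept 1 not in set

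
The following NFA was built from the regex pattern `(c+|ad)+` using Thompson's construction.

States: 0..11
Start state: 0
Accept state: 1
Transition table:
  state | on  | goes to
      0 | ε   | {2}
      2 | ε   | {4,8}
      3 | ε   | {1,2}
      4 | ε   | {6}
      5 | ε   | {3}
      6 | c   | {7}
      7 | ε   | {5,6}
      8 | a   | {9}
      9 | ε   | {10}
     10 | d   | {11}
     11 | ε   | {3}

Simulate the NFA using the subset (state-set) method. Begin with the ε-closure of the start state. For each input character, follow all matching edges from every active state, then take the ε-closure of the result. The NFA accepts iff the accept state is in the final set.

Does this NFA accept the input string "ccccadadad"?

initial (ε-close {0}): {0,2,4,6,8}
'c' @ 1: {1,2,3,4,5,6,7,8}  (accept∈set)
'c' @ 2: {1,2,3,4,5,6,7,8}  (accept∈set)
'c' @ 3: {1,2,3,4,5,6,7,8}  (accept∈set)
'c' @ 4: {1,2,3,4,5,6,7,8}  (accept∈set)
'a' @ 5: {9,10}
'd' @ 6: {1,2,3,4,6,8,11}  (accept∈set)
'a' @ 7: {9,10}
'd' @ 8: {1,2,3,4,6,8,11}  (accept∈set)
'a' @ 9: {9,10}
'd' @ 10: {1,2,3,4,6,8,11}  (accept∈set)
end set {1,2,3,4,6,8,11} — state 1 in

Answer: ACCEPT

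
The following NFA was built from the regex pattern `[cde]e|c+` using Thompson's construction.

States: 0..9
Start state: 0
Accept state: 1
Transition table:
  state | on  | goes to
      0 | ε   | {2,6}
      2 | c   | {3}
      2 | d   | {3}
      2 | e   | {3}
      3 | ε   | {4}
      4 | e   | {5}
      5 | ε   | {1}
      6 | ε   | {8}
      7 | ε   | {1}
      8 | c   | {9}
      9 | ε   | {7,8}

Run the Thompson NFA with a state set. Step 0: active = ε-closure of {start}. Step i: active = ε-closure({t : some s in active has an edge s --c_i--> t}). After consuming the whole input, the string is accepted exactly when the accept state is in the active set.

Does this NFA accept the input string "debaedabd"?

Answer: REJECT

Derivation:
start: ε-closure({0}) = {0,2,6,8}
'd' @ 1: {3,4}
'e' @ 2: {1,5}  ✓accept
'b' @ 3: {}  — no active states
rest 'aedabd' ignored (set empty)
end set {} — state 1 not in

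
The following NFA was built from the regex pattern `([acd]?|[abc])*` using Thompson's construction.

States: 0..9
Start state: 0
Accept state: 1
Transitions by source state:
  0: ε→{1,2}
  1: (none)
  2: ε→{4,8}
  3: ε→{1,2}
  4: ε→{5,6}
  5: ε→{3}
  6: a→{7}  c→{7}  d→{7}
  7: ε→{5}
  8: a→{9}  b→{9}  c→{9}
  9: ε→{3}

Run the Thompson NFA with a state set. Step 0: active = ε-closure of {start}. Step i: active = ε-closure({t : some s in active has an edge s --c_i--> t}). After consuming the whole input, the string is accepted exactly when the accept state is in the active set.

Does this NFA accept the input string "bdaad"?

start: ε-closure({0}) = {0,1,2,3,4,5,6,8}
'b' @ 1: {1,2,3,4,5,6,8,9}  ✓accept
'd' @ 2: {1,2,3,4,5,6,7,8}  ✓accept
'a' @ 3: {1,2,3,4,5,6,7,8,9}  ✓accept
'a' @ 4: {1,2,3,4,5,6,7,8,9}  ✓accept
'd' @ 5: {1,2,3,4,5,6,7,8}  ✓accept
after full input: {1,2,3,4,5,6,7,8}  (accept=1 in)

Answer: ACCEPT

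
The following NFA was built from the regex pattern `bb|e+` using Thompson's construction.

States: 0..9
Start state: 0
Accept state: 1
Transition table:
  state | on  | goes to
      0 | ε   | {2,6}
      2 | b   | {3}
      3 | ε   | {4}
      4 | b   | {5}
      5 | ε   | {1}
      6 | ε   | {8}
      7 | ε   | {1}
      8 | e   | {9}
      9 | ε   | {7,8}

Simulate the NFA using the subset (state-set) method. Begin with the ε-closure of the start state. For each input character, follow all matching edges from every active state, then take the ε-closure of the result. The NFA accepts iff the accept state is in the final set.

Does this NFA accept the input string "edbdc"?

initial (ε-close {0}): {0,2,6,8}
'e' @ 1: {1,7,8,9}  ✓accept
'd' @ 2: {}  — state set empty
rest 'bdc' ignored (set empty)
after full input: {}  (accept=1 not in)

Answer: REJECT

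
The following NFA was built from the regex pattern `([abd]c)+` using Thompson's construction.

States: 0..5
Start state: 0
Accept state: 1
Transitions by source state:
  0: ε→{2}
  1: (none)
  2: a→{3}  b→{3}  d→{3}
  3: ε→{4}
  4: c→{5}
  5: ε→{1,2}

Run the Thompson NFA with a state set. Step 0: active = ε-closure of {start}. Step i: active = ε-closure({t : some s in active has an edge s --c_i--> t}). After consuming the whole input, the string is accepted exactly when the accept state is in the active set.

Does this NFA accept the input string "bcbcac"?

Answer: ACCEPT

Trace:
initial (ε-close {0}): {0,2}
'b' @ 1: {3,4}
'c' @ 2: {1,2,5}  (accept∈set)
'b' @ 3: {3,4}
'c' @ 4: {1,2,5}  (accept∈set)
'a' @ 5: {3,4}
'c' @ 6: {1,2,5}  (accept∈set)
after full input: {1,2,5}  (accept=1 in)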